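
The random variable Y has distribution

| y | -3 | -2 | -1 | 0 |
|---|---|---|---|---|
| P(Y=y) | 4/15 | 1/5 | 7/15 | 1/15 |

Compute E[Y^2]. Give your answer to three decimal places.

E[Y^2] = Σ y^2·P(Y=y)
 = 9·4/15 + 4·1/5 + 1·7/15 + 0·1/15
 = 12/5 + 4/5 + 7/15 + 0
 = 11/3

3.667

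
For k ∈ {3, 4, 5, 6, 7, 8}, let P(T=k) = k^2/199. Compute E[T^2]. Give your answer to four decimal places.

43.9950

E[T^2] = Σ t^2·P(T=t)
 = 9·9/199 + 16·16/199 + 25·25/199 + 36·36/199 + 49·49/199 + 64·64/199
 = 81/199 + 256/199 + 625/199 + 1296/199 + 2401/199 + 4096/199
 = 8755/199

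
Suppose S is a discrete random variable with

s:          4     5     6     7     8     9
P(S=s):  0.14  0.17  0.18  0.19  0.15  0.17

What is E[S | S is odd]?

P(S is odd) = 0.17 + 0.19 + 0.17 = 0.53.
E[S | S is odd] = [5·0.17 + 7·0.19 + 9·0.17] / 0.53
 = 3.71 / 0.53
 = 7

7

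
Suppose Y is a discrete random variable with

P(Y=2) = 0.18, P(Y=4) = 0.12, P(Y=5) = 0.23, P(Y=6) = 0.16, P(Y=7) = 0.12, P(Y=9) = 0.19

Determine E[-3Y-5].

E[-3Y-5] = Σ (-3y-5)·P(Y=y)
 = (-11)·0.18 + (-17)·0.12 + (-20)·0.23 + (-23)·0.16 + (-26)·0.12 + (-32)·0.19
 = (-1.98) + (-2.04) + (-4.6) + (-3.68) + (-3.12) + (-6.08)
 = -21.5

-21.5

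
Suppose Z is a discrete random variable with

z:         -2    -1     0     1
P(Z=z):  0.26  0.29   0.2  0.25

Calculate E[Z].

-0.56

E[Z] = Σ z·P(Z=z)
 = (-2)·0.26 + (-1)·0.29 + 0·0.2 + 1·0.25
 = (-0.52) + (-0.29) + 0 + 0.25
 = -0.56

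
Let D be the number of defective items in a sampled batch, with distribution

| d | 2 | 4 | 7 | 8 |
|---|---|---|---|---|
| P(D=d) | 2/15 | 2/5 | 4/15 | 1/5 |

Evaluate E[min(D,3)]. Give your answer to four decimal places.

E[min(D,3)] = Σ min(d,3)·P(D=d)
 = 2·2/15 + 3·2/5 + 3·4/15 + 3·1/5
 = 4/15 + 6/5 + 4/5 + 3/5
 = 43/15

2.8667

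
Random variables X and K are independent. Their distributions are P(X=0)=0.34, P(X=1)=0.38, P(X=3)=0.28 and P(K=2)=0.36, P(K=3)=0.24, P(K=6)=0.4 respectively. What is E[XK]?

E[XK] = Σ_x Σ_k xk · P(X=x)P(K=k)
 = 0·0.1224 + 0·0.0816 + 0·0.136 + 2·0.1368 + 3·0.0912 + 6·0.152 + 6·0.1008 + 9·0.0672 + 18·0.112
 = 0 + 0 + 0 + 0.2736 + 0.2736 + 0.912 + 0.6048 + 0.6048 + 2.016
 = 4.6848

4.6848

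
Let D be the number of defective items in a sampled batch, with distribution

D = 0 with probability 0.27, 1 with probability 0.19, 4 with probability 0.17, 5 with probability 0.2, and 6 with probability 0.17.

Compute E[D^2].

14.03

E[D^2] = Σ d^2·P(D=d)
 = 0·0.27 + 1·0.19 + 16·0.17 + 25·0.2 + 36·0.17
 = 0 + 0.19 + 2.72 + 5 + 6.12
 = 14.03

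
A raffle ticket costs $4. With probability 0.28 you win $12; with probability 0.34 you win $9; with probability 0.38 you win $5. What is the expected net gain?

4.32

E[payout] = 12·0.28 + 9·0.34 + 5·0.38
 = 3.36 + 3.06 + 1.9
 = 8.32
Net = 8.32 - 4 = 4.32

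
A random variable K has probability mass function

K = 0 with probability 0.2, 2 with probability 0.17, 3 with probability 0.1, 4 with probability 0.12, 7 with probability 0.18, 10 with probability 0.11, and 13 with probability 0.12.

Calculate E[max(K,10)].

10.36

E[max(K,10)] = Σ max(k,10)·P(K=k)
 = 10·0.2 + 10·0.17 + 10·0.1 + 10·0.12 + 10·0.18 + 10·0.11 + 13·0.12
 = 2 + 1.7 + 1 + 1.2 + 1.8 + 1.1 + 1.56
 = 10.36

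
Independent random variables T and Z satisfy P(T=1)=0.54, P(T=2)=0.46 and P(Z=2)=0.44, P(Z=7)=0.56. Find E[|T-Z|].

3.34

E[|T-Z|] = Σ_t Σ_z |t-z| · P(T=t)P(Z=z)
 = 1·0.2376 + 6·0.3024 + 0·0.2024 + 5·0.2576
 = 0.2376 + 1.8144 + 0 + 1.288
 = 3.34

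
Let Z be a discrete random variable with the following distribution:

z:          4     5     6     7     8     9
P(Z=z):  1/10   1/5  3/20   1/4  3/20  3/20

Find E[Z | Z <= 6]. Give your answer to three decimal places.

5.111

P(Z <= 6) = 1/10 + 1/5 + 3/20 = 9/20.
E[Z | Z <= 6] = [4·1/10 + 5·1/5 + 6·3/20] / (9/20)
 = 23/10 / (9/20)
 = 46/9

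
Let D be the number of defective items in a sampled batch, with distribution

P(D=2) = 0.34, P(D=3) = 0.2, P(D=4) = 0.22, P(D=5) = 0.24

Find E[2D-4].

E[2D-4] = Σ (2d-4)·P(D=d)
 = 0·0.34 + 2·0.2 + 4·0.22 + 6·0.24
 = 0 + 0.4 + 0.88 + 1.44
 = 2.72

2.72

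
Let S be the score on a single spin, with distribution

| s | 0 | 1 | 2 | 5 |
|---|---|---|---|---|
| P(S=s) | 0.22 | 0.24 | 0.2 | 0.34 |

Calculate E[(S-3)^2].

4.5

E[(S-3)^2] = Σ (s-3)^2·P(S=s)
 = 9·0.22 + 4·0.24 + 1·0.2 + 4·0.34
 = 1.98 + 0.96 + 0.2 + 1.36
 = 4.5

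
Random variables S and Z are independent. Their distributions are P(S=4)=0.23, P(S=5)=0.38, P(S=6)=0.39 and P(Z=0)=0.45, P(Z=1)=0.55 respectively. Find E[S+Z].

E[S+Z] = Σ_s Σ_z (s+z) · P(S=s)P(Z=z)
 = 4·0.1035 + 5·0.1265 + 5·0.171 + 6·0.209 + 6·0.1755 + 7·0.2145
 = 0.414 + 0.6325 + 0.855 + 1.254 + 1.053 + 1.5015
 = 5.71

5.71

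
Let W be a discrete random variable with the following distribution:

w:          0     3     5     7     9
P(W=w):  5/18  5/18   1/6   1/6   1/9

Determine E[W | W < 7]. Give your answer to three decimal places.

2.308

P(W < 7) = 5/18 + 5/18 + 1/6 = 13/18.
E[W | W < 7] = [0·5/18 + 3·5/18 + 5·1/6] / (13/18)
 = 5/3 / (13/18)
 = 30/13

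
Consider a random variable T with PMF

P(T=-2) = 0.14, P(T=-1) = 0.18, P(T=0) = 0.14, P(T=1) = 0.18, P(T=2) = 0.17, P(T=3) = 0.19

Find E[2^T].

E[2^T] = Σ 2^t·P(T=t)
 = 0.25·0.14 + 0.5·0.18 + 1·0.14 + 2·0.18 + 4·0.17 + 8·0.19
 = 0.035 + 0.09 + 0.14 + 0.36 + 0.68 + 1.52
 = 2.825

2.825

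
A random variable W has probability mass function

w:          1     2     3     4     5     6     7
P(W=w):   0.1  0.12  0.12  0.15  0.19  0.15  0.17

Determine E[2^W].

E[2^W] = Σ 2^w·P(W=w)
 = 2·0.1 + 4·0.12 + 8·0.12 + 16·0.15 + 32·0.19 + 64·0.15 + 128·0.17
 = 0.2 + 0.48 + 0.96 + 2.4 + 6.08 + 9.6 + 21.76
 = 41.48

41.48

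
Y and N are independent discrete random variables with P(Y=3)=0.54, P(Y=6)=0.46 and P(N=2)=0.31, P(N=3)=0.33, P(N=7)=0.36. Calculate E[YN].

E[YN] = Σ_y Σ_n yn · P(Y=y)P(N=n)
 = 6·0.1674 + 9·0.1782 + 21·0.1944 + 12·0.1426 + 18·0.1518 + 42·0.1656
 = 1.0044 + 1.6038 + 4.0824 + 1.7112 + 2.7324 + 6.9552
 = 18.0894

18.0894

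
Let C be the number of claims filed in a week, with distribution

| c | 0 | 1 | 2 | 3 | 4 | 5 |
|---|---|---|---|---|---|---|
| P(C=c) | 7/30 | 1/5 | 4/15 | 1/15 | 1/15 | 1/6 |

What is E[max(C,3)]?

E[max(C,3)] = Σ max(c,3)·P(C=c)
 = 3·7/30 + 3·1/5 + 3·4/15 + 3·1/15 + 4·1/15 + 5·1/6
 = 7/10 + 3/5 + 4/5 + 1/5 + 4/15 + 5/6
 = 17/5

3.4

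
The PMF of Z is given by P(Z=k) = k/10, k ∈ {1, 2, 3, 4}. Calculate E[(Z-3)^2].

1

E[(Z-3)^2] = Σ (z-3)^2·P(Z=z)
 = 4·1/10 + 1·1/5 + 0·3/10 + 1·2/5
 = 2/5 + 1/5 + 0 + 2/5
 = 1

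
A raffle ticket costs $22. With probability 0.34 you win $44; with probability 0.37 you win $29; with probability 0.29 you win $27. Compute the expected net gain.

E[payout] = 44·0.34 + 29·0.37 + 27·0.29
 = 14.96 + 10.73 + 7.83
 = 33.52
Net = 33.52 - 22 = 11.52

11.52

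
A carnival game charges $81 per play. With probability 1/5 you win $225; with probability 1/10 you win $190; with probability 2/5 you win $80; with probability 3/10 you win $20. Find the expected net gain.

21

E[payout] = 225·1/5 + 190·1/10 + 80·2/5 + 20·3/10
 = 45 + 19 + 32 + 6
 = 102
Net = 102 - 81 = 21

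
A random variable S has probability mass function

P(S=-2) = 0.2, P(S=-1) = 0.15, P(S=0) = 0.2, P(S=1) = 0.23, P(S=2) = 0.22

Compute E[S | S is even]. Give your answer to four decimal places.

0.0645

P(S is even) = 0.2 + 0.2 + 0.22 = 0.62.
E[S | S is even] = [(-2)·0.2 + 0·0.2 + 2·0.22] / 0.62
 = 0.04 / 0.62
 = 2/31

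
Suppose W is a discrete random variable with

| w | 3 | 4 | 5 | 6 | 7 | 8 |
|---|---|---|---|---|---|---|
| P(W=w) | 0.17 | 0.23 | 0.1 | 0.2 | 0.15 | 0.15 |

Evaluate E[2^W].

78.64

E[2^W] = Σ 2^w·P(W=w)
 = 8·0.17 + 16·0.23 + 32·0.1 + 64·0.2 + 128·0.15 + 256·0.15
 = 1.36 + 3.68 + 3.2 + 12.8 + 19.2 + 38.4
 = 78.64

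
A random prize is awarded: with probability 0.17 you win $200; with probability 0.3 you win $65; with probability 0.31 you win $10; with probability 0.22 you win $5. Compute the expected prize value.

57.7

E[payout] = 200·0.17 + 65·0.3 + 10·0.31 + 5·0.22
 = 34 + 19.5 + 3.1 + 1.1
 = 57.7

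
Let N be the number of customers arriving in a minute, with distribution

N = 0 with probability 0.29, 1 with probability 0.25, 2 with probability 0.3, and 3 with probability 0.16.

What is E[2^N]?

E[2^N] = Σ 2^n·P(N=n)
 = 1·0.29 + 2·0.25 + 4·0.3 + 8·0.16
 = 0.29 + 0.5 + 1.2 + 1.28
 = 3.27

3.27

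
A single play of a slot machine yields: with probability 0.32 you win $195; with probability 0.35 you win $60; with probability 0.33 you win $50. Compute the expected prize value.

99.9

E[payout] = 195·0.32 + 60·0.35 + 50·0.33
 = 62.4 + 21 + 16.5
 = 99.9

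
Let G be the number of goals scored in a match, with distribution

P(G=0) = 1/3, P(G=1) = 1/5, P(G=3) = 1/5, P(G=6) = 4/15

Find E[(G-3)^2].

6.2

E[(G-3)^2] = Σ (g-3)^2·P(G=g)
 = 9·1/3 + 4·1/5 + 0·1/5 + 9·4/15
 = 3 + 4/5 + 0 + 12/5
 = 31/5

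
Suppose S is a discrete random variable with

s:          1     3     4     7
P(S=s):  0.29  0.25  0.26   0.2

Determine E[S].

3.48

E[S] = Σ s·P(S=s)
 = 1·0.29 + 3·0.25 + 4·0.26 + 7·0.2
 = 0.29 + 0.75 + 1.04 + 1.4
 = 3.48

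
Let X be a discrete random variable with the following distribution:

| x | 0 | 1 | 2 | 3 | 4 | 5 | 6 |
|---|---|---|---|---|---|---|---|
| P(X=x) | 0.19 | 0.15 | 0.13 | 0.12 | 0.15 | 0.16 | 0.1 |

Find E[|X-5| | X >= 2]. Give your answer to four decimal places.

1.3333

P(X >= 2) = 0.13 + 0.12 + 0.15 + 0.16 + 0.1 = 0.66.
E[|X-5| | X >= 2] = [3·0.13 + 2·0.12 + 1·0.15 + 0·0.16 + 1·0.1] / 0.66
 = 0.88 / 0.66
 = 4/3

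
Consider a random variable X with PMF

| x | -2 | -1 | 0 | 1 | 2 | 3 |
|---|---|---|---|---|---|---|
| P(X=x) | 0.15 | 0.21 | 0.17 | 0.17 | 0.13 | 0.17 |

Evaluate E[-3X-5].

E[-3X-5] = Σ (-3x-5)·P(X=x)
 = 1·0.15 + (-2)·0.21 + (-5)·0.17 + (-8)·0.17 + (-11)·0.13 + (-14)·0.17
 = 0.15 + (-0.42) + (-0.85) + (-1.36) + (-1.43) + (-2.38)
 = -6.29

-6.29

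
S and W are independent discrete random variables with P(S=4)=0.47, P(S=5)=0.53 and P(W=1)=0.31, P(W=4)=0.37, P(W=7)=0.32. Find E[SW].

18.2559

E[SW] = Σ_s Σ_w sw · P(S=s)P(W=w)
 = 4·0.1457 + 16·0.1739 + 28·0.1504 + 5·0.1643 + 20·0.1961 + 35·0.1696
 = 0.5828 + 2.7824 + 4.2112 + 0.8215 + 3.922 + 5.936
 = 18.2559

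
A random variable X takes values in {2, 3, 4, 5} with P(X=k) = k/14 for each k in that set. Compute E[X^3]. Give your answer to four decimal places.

69.8571

E[X^3] = Σ x^3·P(X=x)
 = 8·1/7 + 27·3/14 + 64·2/7 + 125·5/14
 = 8/7 + 81/14 + 128/7 + 625/14
 = 489/7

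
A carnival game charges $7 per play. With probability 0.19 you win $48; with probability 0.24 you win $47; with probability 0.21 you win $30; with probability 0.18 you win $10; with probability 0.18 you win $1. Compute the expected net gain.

21.68

E[payout] = 48·0.19 + 47·0.24 + 30·0.21 + 10·0.18 + 1·0.18
 = 9.12 + 11.28 + 6.3 + 1.8 + 0.18
 = 28.68
Net = 28.68 - 7 = 21.68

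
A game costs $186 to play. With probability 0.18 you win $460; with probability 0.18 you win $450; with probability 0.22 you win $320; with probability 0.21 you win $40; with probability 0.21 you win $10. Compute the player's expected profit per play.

58.7

E[payout] = 460·0.18 + 450·0.18 + 320·0.22 + 40·0.21 + 10·0.21
 = 82.8 + 81 + 70.4 + 8.4 + 2.1
 = 244.7
Net = 244.7 - 186 = 58.7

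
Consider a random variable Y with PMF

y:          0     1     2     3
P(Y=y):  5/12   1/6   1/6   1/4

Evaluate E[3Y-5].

E[3Y-5] = Σ (3y-5)·P(Y=y)
 = (-5)·5/12 + (-2)·1/6 + 1·1/6 + 4·1/4
 = (-25/12) + (-1/3) + 1/6 + 1
 = -5/4

-1.25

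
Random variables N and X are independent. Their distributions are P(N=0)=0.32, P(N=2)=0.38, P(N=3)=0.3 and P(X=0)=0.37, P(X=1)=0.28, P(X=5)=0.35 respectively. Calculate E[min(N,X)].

E[min(N,X)] = Σ_n Σ_x min(n,x) · P(N=n)P(X=x)
 = 0·0.1184 + 0·0.0896 + 0·0.112 + 0·0.1406 + 1·0.1064 + 2·0.133 + 0·0.111 + 1·0.084 + 3·0.105
 = 0 + 0 + 0 + 0 + 0.1064 + 0.266 + 0 + 0.084 + 0.315
 = 0.7714

0.7714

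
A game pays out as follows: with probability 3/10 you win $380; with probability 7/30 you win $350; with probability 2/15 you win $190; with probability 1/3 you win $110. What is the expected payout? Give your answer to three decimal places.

257.667

E[payout] = 380·3/10 + 350·7/30 + 190·2/15 + 110·1/3
 = 114 + 245/3 + 76/3 + 110/3
 = 773/3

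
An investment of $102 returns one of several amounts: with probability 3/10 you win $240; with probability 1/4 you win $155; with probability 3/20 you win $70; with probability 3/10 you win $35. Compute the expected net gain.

E[payout] = 240·3/10 + 155·1/4 + 70·3/20 + 35·3/10
 = 72 + 155/4 + 21/2 + 21/2
 = 527/4
Net = 527/4 - 102 = 119/4

29.75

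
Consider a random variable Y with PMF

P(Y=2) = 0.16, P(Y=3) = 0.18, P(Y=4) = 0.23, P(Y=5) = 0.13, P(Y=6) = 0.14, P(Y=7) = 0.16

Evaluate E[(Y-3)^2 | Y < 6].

1.3

P(Y < 6) = 0.16 + 0.18 + 0.23 + 0.13 = 0.7.
E[(Y-3)^2 | Y < 6] = [1·0.16 + 0·0.18 + 1·0.23 + 4·0.13] / 0.7
 = 0.91 / 0.7
 = 13/10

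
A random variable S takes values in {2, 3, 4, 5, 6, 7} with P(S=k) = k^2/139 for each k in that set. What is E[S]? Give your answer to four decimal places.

5.6331

E[S] = Σ s·P(S=s)
 = 2·4/139 + 3·9/139 + 4·16/139 + 5·25/139 + 6·36/139 + 7·49/139
 = 8/139 + 27/139 + 64/139 + 125/139 + 216/139 + 343/139
 = 783/139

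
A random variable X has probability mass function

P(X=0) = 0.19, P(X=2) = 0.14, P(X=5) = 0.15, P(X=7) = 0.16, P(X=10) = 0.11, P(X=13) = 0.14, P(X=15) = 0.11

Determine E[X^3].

863.58

E[X^3] = Σ x^3·P(X=x)
 = 0·0.19 + 8·0.14 + 125·0.15 + 343·0.16 + 1000·0.11 + 2197·0.14 + 3375·0.11
 = 0 + 1.12 + 18.75 + 54.88 + 110 + 307.58 + 371.25
 = 863.58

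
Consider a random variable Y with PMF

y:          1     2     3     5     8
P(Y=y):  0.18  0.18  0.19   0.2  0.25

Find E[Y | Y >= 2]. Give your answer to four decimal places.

4.7927

P(Y >= 2) = 0.18 + 0.19 + 0.2 + 0.25 = 0.82.
E[Y | Y >= 2] = [2·0.18 + 3·0.19 + 5·0.2 + 8·0.25] / 0.82
 = 3.93 / 0.82
 = 393/82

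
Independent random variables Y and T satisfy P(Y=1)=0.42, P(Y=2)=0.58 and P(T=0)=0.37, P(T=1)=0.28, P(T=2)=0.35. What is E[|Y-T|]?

0.894

E[|Y-T|] = Σ_y Σ_t |y-t| · P(Y=y)P(T=t)
 = 1·0.1554 + 0·0.1176 + 1·0.147 + 2·0.2146 + 1·0.1624 + 0·0.203
 = 0.1554 + 0 + 0.147 + 0.4292 + 0.1624 + 0
 = 0.894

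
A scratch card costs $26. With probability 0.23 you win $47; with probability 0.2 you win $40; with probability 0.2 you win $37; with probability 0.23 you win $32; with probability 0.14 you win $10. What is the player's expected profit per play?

8.97

E[payout] = 47·0.23 + 40·0.2 + 37·0.2 + 32·0.23 + 10·0.14
 = 10.81 + 8 + 7.4 + 7.36 + 1.4
 = 34.97
Net = 34.97 - 26 = 8.97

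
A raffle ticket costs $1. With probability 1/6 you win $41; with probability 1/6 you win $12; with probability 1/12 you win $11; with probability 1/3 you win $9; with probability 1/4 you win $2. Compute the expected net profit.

12.25

E[payout] = 41·1/6 + 12·1/6 + 11·1/12 + 9·1/3 + 2·1/4
 = 41/6 + 2 + 11/12 + 3 + 1/2
 = 53/4
Net = 53/4 - 1 = 49/4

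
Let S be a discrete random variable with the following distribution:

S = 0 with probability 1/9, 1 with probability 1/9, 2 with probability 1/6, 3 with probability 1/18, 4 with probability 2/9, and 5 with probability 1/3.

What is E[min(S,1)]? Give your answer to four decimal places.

E[min(S,1)] = Σ min(s,1)·P(S=s)
 = 0·1/9 + 1·1/9 + 1·1/6 + 1·1/18 + 1·2/9 + 1·1/3
 = 0 + 1/9 + 1/6 + 1/18 + 2/9 + 1/3
 = 8/9

0.8889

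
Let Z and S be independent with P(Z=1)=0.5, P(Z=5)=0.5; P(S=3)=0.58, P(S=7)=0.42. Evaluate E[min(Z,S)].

E[min(Z,S)] = Σ_z Σ_s min(z,s) · P(Z=z)P(S=s)
 = 1·0.29 + 1·0.21 + 3·0.29 + 5·0.21
 = 0.29 + 0.21 + 0.87 + 1.05
 = 2.42

2.42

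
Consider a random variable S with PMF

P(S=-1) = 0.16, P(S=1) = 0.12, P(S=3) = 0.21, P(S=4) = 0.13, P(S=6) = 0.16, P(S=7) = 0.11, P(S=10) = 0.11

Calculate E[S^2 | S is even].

47.1

P(S is even) = 0.13 + 0.16 + 0.11 = 0.4.
E[S^2 | S is even] = [16·0.13 + 36·0.16 + 100·0.11] / 0.4
 = 18.84 / 0.4
 = 471/10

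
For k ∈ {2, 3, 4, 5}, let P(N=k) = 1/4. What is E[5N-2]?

15.5

E[5N-2] = Σ (5n-2)·P(N=n)
 = 8·1/4 + 13·1/4 + 18·1/4 + 23·1/4
 = 2 + 13/4 + 9/2 + 23/4
 = 31/2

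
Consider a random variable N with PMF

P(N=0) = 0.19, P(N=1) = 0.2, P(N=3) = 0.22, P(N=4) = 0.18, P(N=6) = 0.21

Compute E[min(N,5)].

E[min(N,5)] = Σ min(n,5)·P(N=n)
 = 0·0.19 + 1·0.2 + 3·0.22 + 4·0.18 + 5·0.21
 = 0 + 0.2 + 0.66 + 0.72 + 1.05
 = 2.63

2.63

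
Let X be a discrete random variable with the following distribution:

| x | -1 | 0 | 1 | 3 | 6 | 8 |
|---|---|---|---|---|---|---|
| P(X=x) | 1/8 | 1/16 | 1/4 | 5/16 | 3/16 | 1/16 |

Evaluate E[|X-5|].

E[|X-5|] = Σ |x-5|·P(X=x)
 = 6·1/8 + 5·1/16 + 4·1/4 + 2·5/16 + 1·3/16 + 3·1/16
 = 3/4 + 5/16 + 1 + 5/8 + 3/16 + 3/16
 = 49/16

3.0625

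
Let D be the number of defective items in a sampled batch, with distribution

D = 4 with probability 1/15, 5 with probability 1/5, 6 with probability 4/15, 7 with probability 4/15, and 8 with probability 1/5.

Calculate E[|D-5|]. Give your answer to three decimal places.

E[|D-5|] = Σ |d-5|·P(D=d)
 = 1·1/15 + 0·1/5 + 1·4/15 + 2·4/15 + 3·1/5
 = 1/15 + 0 + 4/15 + 8/15 + 3/5
 = 22/15

1.467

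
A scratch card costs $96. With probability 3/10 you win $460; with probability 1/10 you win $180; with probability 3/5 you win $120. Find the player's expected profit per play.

E[payout] = 460·3/10 + 180·1/10 + 120·3/5
 = 138 + 18 + 72
 = 228
Net = 228 - 96 = 132

132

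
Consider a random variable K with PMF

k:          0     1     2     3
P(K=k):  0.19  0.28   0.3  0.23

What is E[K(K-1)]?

1.98

E[K(K-1)] = Σ k(k-1)·P(K=k)
 = 0·0.19 + 0·0.28 + 2·0.3 + 6·0.23
 = 0 + 0 + 0.6 + 1.38
 = 1.98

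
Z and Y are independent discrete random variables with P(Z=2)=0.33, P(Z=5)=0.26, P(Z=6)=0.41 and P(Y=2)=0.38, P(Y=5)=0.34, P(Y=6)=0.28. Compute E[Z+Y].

E[Z+Y] = Σ_z Σ_y (z+y) · P(Z=z)P(Y=y)
 = 4·0.1254 + 7·0.1122 + 8·0.0924 + 7·0.0988 + 10·0.0884 + 11·0.0728 + 8·0.1558 + 11·0.1394 + 12·0.1148
 = 0.5016 + 0.7854 + 0.7392 + 0.6916 + 0.884 + 0.8008 + 1.2464 + 1.5334 + 1.3776
 = 8.56

8.56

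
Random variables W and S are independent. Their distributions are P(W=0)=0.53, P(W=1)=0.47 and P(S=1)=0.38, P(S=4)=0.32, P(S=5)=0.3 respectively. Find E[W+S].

E[W+S] = Σ_w Σ_s (w+s) · P(W=w)P(S=s)
 = 1·0.2014 + 4·0.1696 + 5·0.159 + 2·0.1786 + 5·0.1504 + 6·0.141
 = 0.2014 + 0.6784 + 0.795 + 0.3572 + 0.752 + 0.846
 = 3.63

3.63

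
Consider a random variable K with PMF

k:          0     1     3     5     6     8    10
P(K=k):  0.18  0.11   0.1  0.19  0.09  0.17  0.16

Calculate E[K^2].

35.88

E[K^2] = Σ k^2·P(K=k)
 = 0·0.18 + 1·0.11 + 9·0.1 + 25·0.19 + 36·0.09 + 64·0.17 + 100·0.16
 = 0 + 0.11 + 0.9 + 4.75 + 3.24 + 10.88 + 16
 = 35.88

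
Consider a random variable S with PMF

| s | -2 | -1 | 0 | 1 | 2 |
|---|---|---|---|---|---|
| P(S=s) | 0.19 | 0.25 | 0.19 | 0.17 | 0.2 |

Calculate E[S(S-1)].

2.04

E[S(S-1)] = Σ s(s-1)·P(S=s)
 = 6·0.19 + 2·0.25 + 0·0.19 + 0·0.17 + 2·0.2
 = 1.14 + 0.5 + 0 + 0 + 0.4
 = 2.04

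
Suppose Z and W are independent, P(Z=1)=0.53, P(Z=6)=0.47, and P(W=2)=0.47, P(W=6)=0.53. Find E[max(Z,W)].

5.0036

E[max(Z,W)] = Σ_z Σ_w max(z,w) · P(Z=z)P(W=w)
 = 2·0.2491 + 6·0.2809 + 6·0.2209 + 6·0.2491
 = 0.4982 + 1.6854 + 1.3254 + 1.4946
 = 5.0036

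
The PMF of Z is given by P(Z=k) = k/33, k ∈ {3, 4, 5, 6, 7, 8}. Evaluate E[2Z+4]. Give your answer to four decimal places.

E[2Z+4] = Σ (2z+4)·P(Z=z)
 = 10·1/11 + 12·4/33 + 14·5/33 + 16·2/11 + 18·7/33 + 20·8/33
 = 10/11 + 16/11 + 70/33 + 32/11 + 42/11 + 160/33
 = 530/33

16.0606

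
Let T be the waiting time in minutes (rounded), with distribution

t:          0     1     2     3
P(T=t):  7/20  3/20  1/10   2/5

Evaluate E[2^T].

E[2^T] = Σ 2^t·P(T=t)
 = 1·7/20 + 2·3/20 + 4·1/10 + 8·2/5
 = 7/20 + 3/10 + 2/5 + 16/5
 = 17/4

4.25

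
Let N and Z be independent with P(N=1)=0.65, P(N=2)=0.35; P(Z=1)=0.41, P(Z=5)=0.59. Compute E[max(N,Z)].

3.5035

E[max(N,Z)] = Σ_n Σ_z max(n,z) · P(N=n)P(Z=z)
 = 1·0.2665 + 5·0.3835 + 2·0.1435 + 5·0.2065
 = 0.2665 + 1.9175 + 0.287 + 1.0325
 = 3.5035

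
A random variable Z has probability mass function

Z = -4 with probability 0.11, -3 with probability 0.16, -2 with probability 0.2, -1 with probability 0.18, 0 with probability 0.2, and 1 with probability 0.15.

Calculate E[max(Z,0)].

E[max(Z,0)] = Σ max(z,0)·P(Z=z)
 = 0·0.11 + 0·0.16 + 0·0.2 + 0·0.18 + 0·0.2 + 1·0.15
 = 0 + 0 + 0 + 0 + 0 + 0.15
 = 0.15

0.15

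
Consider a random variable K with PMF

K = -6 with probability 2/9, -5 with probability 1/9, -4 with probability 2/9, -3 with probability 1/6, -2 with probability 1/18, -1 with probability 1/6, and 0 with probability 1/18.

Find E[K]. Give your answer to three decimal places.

E[K] = Σ k·P(K=k)
 = (-6)·2/9 + (-5)·1/9 + (-4)·2/9 + (-3)·1/6 + (-2)·1/18 + (-1)·1/6 + 0·1/18
 = (-4/3) + (-5/9) + (-8/9) + (-1/2) + (-1/9) + (-1/6) + 0
 = -32/9

-3.556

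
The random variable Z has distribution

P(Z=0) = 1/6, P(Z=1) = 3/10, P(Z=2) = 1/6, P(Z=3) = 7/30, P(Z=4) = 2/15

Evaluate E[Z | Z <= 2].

1

P(Z <= 2) = 1/6 + 3/10 + 1/6 = 19/30.
E[Z | Z <= 2] = [0·1/6 + 1·3/10 + 2·1/6] / (19/30)
 = 19/30 / (19/30)
 = 1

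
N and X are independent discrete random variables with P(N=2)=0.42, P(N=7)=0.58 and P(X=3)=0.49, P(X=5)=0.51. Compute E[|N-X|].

E[|N-X|] = Σ_n Σ_x |n-x| · P(N=n)P(X=x)
 = 1·0.2058 + 3·0.2142 + 4·0.2842 + 2·0.2958
 = 0.2058 + 0.6426 + 1.1368 + 0.5916
 = 2.5768

2.5768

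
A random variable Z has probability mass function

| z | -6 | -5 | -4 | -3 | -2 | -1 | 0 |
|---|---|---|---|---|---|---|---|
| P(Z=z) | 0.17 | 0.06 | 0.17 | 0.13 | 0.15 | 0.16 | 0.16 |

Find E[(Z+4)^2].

E[(Z+4)^2] = Σ (z+4)^2·P(Z=z)
 = 4·0.17 + 1·0.06 + 0·0.17 + 1·0.13 + 4·0.15 + 9·0.16 + 16·0.16
 = 0.68 + 0.06 + 0 + 0.13 + 0.6 + 1.44 + 2.56
 = 5.47

5.47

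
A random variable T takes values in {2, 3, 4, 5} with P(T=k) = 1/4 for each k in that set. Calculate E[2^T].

15

E[2^T] = Σ 2^t·P(T=t)
 = 4·1/4 + 8·1/4 + 16·1/4 + 32·1/4
 = 1 + 2 + 4 + 8
 = 15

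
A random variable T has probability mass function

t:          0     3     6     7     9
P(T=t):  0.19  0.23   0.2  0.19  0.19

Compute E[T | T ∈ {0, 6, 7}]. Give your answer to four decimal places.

4.3621

P(T ∈ {0, 6, 7}) = 0.19 + 0.2 + 0.19 = 0.58.
E[T | T ∈ {0, 6, 7}] = [0·0.19 + 6·0.2 + 7·0.19] / 0.58
 = 2.53 / 0.58
 = 253/58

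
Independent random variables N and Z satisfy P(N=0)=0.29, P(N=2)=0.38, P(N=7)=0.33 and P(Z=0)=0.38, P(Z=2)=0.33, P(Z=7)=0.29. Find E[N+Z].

5.76

E[N+Z] = Σ_n Σ_z (n+z) · P(N=n)P(Z=z)
 = 0·0.1102 + 2·0.0957 + 7·0.0841 + 2·0.1444 + 4·0.1254 + 9·0.1102 + 7·0.1254 + 9·0.1089 + 14·0.0957
 = 0 + 0.1914 + 0.5887 + 0.2888 + 0.5016 + 0.9918 + 0.8778 + 0.9801 + 1.3398
 = 5.76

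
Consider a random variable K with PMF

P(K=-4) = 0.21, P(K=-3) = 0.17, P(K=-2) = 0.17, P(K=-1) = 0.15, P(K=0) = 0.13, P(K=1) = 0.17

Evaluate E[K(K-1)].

E[K(K-1)] = Σ k(k-1)·P(K=k)
 = 20·0.21 + 12·0.17 + 6·0.17 + 2·0.15 + 0·0.13 + 0·0.17
 = 4.2 + 2.04 + 1.02 + 0.3 + 0 + 0
 = 7.56

7.56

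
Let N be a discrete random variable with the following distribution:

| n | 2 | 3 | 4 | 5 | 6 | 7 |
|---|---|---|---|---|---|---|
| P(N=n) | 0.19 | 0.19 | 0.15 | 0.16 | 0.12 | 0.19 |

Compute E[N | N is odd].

P(N is odd) = 0.19 + 0.16 + 0.19 = 0.54.
E[N | N is odd] = [3·0.19 + 5·0.16 + 7·0.19] / 0.54
 = 2.7 / 0.54
 = 5

5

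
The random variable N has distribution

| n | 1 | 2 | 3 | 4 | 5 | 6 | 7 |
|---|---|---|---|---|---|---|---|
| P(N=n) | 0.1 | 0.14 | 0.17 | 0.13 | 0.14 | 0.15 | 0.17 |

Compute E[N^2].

21.5

E[N^2] = Σ n^2·P(N=n)
 = 1·0.1 + 4·0.14 + 9·0.17 + 16·0.13 + 25·0.14 + 36·0.15 + 49·0.17
 = 0.1 + 0.56 + 1.53 + 2.08 + 3.5 + 5.4 + 8.33
 = 21.5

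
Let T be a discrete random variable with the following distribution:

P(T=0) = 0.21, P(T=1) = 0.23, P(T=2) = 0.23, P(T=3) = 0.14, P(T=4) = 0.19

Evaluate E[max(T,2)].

E[max(T,2)] = Σ max(t,2)·P(T=t)
 = 2·0.21 + 2·0.23 + 2·0.23 + 3·0.14 + 4·0.19
 = 0.42 + 0.46 + 0.46 + 0.42 + 0.76
 = 2.52

2.52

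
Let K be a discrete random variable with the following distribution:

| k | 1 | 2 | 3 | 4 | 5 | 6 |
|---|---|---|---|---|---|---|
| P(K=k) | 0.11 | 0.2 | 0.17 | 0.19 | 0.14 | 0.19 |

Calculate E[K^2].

15.82

E[K^2] = Σ k^2·P(K=k)
 = 1·0.11 + 4·0.2 + 9·0.17 + 16·0.19 + 25·0.14 + 36·0.19
 = 0.11 + 0.8 + 1.53 + 3.04 + 3.5 + 6.84
 = 15.82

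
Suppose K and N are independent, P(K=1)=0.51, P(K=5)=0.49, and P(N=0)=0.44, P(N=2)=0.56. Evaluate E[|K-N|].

2.4112

E[|K-N|] = Σ_k Σ_n |k-n| · P(K=k)P(N=n)
 = 1·0.2244 + 1·0.2856 + 5·0.2156 + 3·0.2744
 = 0.2244 + 0.2856 + 1.078 + 0.8232
 = 2.4112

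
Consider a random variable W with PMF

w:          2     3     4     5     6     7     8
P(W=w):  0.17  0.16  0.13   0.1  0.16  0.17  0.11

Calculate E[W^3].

175.69

E[W^3] = Σ w^3·P(W=w)
 = 8·0.17 + 27·0.16 + 64·0.13 + 125·0.1 + 216·0.16 + 343·0.17 + 512·0.11
 = 1.36 + 4.32 + 8.32 + 12.5 + 34.56 + 58.31 + 56.32
 = 175.69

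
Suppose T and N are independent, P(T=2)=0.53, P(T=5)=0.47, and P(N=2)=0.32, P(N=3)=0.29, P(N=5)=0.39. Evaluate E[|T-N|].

1.4976

E[|T-N|] = Σ_t Σ_n |t-n| · P(T=t)P(N=n)
 = 0·0.1696 + 1·0.1537 + 3·0.2067 + 3·0.1504 + 2·0.1363 + 0·0.1833
 = 0 + 0.1537 + 0.6201 + 0.4512 + 0.2726 + 0
 = 1.4976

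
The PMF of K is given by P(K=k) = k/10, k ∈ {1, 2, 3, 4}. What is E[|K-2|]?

1.2

E[|K-2|] = Σ |k-2|·P(K=k)
 = 1·1/10 + 0·1/5 + 1·3/10 + 2·2/5
 = 1/10 + 0 + 3/10 + 4/5
 = 6/5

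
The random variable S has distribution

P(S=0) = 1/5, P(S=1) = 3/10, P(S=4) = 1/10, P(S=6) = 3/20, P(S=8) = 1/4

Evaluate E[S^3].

167.1

E[S^3] = Σ s^3·P(S=s)
 = 0·1/5 + 1·3/10 + 64·1/10 + 216·3/20 + 512·1/4
 = 0 + 3/10 + 32/5 + 162/5 + 128
 = 1671/10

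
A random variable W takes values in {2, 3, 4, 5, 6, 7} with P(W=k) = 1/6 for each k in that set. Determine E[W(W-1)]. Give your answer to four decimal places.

18.6667

E[W(W-1)] = Σ w(w-1)·P(W=w)
 = 2·1/6 + 6·1/6 + 12·1/6 + 20·1/6 + 30·1/6 + 42·1/6
 = 1/3 + 1 + 2 + 10/3 + 5 + 7
 = 56/3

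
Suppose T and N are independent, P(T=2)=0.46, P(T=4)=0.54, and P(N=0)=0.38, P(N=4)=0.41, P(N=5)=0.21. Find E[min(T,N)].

1.9096

E[min(T,N)] = Σ_t Σ_n min(t,n) · P(T=t)P(N=n)
 = 0·0.1748 + 2·0.1886 + 2·0.0966 + 0·0.2052 + 4·0.2214 + 4·0.1134
 = 0 + 0.3772 + 0.1932 + 0 + 0.8856 + 0.4536
 = 1.9096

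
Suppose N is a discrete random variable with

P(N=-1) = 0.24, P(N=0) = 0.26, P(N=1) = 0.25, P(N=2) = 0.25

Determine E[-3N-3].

-4.53

E[-3N-3] = Σ (-3n-3)·P(N=n)
 = 0·0.24 + (-3)·0.26 + (-6)·0.25 + (-9)·0.25
 = 0 + (-0.78) + (-1.5) + (-2.25)
 = -4.53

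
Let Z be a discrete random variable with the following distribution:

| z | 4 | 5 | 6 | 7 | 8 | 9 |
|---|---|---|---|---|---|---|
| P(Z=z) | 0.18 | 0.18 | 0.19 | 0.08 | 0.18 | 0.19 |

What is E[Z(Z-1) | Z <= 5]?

P(Z <= 5) = 0.18 + 0.18 = 0.36.
E[Z(Z-1) | Z <= 5] = [12·0.18 + 20·0.18] / 0.36
 = 5.76 / 0.36
 = 16

16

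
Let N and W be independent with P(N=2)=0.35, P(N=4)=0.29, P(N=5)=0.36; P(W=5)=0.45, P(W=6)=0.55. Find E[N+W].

9.21

E[N+W] = Σ_n Σ_w (n+w) · P(N=n)P(W=w)
 = 7·0.1575 + 8·0.1925 + 9·0.1305 + 10·0.1595 + 10·0.162 + 11·0.198
 = 1.1025 + 1.54 + 1.1745 + 1.595 + 1.62 + 2.178
 = 9.21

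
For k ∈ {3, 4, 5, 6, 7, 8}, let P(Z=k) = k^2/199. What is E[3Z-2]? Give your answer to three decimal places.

E[3Z-2] = Σ (3z-2)·P(Z=z)
 = 7·9/199 + 10·16/199 + 13·25/199 + 16·36/199 + 19·49/199 + 22·64/199
 = 63/199 + 160/199 + 325/199 + 576/199 + 931/199 + 1408/199
 = 3463/199

17.402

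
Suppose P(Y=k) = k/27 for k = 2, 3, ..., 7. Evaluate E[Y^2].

E[Y^2] = Σ y^2·P(Y=y)
 = 4·2/27 + 9·1/9 + 16·4/27 + 25·5/27 + 36·2/9 + 49·7/27
 = 8/27 + 1 + 64/27 + 125/27 + 8 + 343/27
 = 29

29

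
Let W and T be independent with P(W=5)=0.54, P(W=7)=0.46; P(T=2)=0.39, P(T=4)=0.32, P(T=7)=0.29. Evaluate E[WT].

E[WT] = Σ_w Σ_t wt · P(W=w)P(T=t)
 = 10·0.2106 + 20·0.1728 + 35·0.1566 + 14·0.1794 + 28·0.1472 + 49·0.1334
 = 2.106 + 3.456 + 5.481 + 2.5116 + 4.1216 + 6.5366
 = 24.2128

24.2128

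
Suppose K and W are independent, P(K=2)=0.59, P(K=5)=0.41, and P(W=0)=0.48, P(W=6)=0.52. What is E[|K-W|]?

2.9908

E[|K-W|] = Σ_k Σ_w |k-w| · P(K=k)P(W=w)
 = 2·0.2832 + 4·0.3068 + 5·0.1968 + 1·0.2132
 = 0.5664 + 1.2272 + 0.984 + 0.2132
 = 2.9908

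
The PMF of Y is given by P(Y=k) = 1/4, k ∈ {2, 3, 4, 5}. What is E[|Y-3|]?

E[|Y-3|] = Σ |y-3|·P(Y=y)
 = 1·1/4 + 0·1/4 + 1·1/4 + 2·1/4
 = 1/4 + 0 + 1/4 + 1/2
 = 1

1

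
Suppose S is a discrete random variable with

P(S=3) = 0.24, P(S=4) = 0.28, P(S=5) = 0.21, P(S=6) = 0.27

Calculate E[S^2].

21.61

E[S^2] = Σ s^2·P(S=s)
 = 9·0.24 + 16·0.28 + 25·0.21 + 36·0.27
 = 2.16 + 4.48 + 5.25 + 9.72
 = 21.61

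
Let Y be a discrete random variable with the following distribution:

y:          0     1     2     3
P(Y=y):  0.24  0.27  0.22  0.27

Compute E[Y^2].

E[Y^2] = Σ y^2·P(Y=y)
 = 0·0.24 + 1·0.27 + 4·0.22 + 9·0.27
 = 0 + 0.27 + 0.88 + 2.43
 = 3.58

3.58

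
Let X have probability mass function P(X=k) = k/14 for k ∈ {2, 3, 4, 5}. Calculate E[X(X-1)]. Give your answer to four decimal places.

12.1429

E[X(X-1)] = Σ x(x-1)·P(X=x)
 = 2·1/7 + 6·3/14 + 12·2/7 + 20·5/14
 = 2/7 + 9/7 + 24/7 + 50/7
 = 85/7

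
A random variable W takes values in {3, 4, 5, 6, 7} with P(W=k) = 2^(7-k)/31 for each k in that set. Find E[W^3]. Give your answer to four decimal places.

E[W^3] = Σ w^3·P(W=w)
 = 27·16/31 + 64·8/31 + 125·4/31 + 216·2/31 + 343·1/31
 = 432/31 + 512/31 + 500/31 + 432/31 + 343/31
 = 2219/31

71.5806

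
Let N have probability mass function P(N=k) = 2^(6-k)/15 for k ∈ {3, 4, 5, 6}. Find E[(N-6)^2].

E[(N-6)^2] = Σ (n-6)^2·P(N=n)
 = 9·8/15 + 4·4/15 + 1·2/15 + 0·1/15
 = 24/5 + 16/15 + 2/15 + 0
 = 6

6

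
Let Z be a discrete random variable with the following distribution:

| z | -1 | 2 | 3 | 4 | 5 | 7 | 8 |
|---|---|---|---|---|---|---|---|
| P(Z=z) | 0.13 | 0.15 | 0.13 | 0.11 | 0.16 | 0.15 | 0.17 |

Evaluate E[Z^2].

25.89

E[Z^2] = Σ z^2·P(Z=z)
 = 1·0.13 + 4·0.15 + 9·0.13 + 16·0.11 + 25·0.16 + 49·0.15 + 64·0.17
 = 0.13 + 0.6 + 1.17 + 1.76 + 4 + 7.35 + 10.88
 = 25.89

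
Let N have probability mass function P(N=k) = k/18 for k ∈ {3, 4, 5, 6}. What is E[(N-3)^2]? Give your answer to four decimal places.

E[(N-3)^2] = Σ (n-3)^2·P(N=n)
 = 0·1/6 + 1·2/9 + 4·5/18 + 9·1/3
 = 0 + 2/9 + 10/9 + 3
 = 13/3

4.3333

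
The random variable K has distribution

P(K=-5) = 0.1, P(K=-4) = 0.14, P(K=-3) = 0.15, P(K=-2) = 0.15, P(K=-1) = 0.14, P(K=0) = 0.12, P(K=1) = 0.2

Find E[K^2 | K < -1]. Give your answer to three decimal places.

P(K < -1) = 0.1 + 0.14 + 0.15 + 0.15 = 0.54.
E[K^2 | K < -1] = [25·0.1 + 16·0.14 + 9·0.15 + 4·0.15] / 0.54
 = 6.69 / 0.54
 = 223/18

12.389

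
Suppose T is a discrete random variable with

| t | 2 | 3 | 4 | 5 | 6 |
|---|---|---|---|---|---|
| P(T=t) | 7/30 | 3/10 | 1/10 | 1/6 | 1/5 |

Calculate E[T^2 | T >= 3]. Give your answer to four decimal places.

20.4348

P(T >= 3) = 3/10 + 1/10 + 1/6 + 1/5 = 23/30.
E[T^2 | T >= 3] = [9·3/10 + 16·1/10 + 25·1/6 + 36·1/5] / (23/30)
 = 47/3 / (23/30)
 = 470/23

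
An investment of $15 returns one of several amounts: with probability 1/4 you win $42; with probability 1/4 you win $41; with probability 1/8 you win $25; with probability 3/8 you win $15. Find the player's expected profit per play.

14.5

E[payout] = 42·1/4 + 41·1/4 + 25·1/8 + 15·3/8
 = 21/2 + 41/4 + 25/8 + 45/8
 = 59/2
Net = 59/2 - 15 = 29/2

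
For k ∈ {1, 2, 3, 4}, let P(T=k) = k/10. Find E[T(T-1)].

7

E[T(T-1)] = Σ t(t-1)·P(T=t)
 = 0·1/10 + 2·1/5 + 6·3/10 + 12·2/5
 = 0 + 2/5 + 9/5 + 24/5
 = 7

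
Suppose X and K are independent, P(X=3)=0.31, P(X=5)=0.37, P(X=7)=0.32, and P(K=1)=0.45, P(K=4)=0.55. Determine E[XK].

E[XK] = Σ_x Σ_k xk · P(X=x)P(K=k)
 = 3·0.1395 + 12·0.1705 + 5·0.1665 + 20·0.2035 + 7·0.144 + 28·0.176
 = 0.4185 + 2.046 + 0.8325 + 4.07 + 1.008 + 4.928
 = 13.303

13.303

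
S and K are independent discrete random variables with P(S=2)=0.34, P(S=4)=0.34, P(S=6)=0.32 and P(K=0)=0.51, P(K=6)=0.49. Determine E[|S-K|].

3.0192

E[|S-K|] = Σ_s Σ_k |s-k| · P(S=s)P(K=k)
 = 2·0.1734 + 4·0.1666 + 4·0.1734 + 2·0.1666 + 6·0.1632 + 0·0.1568
 = 0.3468 + 0.6664 + 0.6936 + 0.3332 + 0.9792 + 0
 = 3.0192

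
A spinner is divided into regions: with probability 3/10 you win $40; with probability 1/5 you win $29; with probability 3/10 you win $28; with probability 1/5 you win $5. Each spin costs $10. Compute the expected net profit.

E[payout] = 40·3/10 + 29·1/5 + 28·3/10 + 5·1/5
 = 12 + 29/5 + 42/5 + 1
 = 136/5
Net = 136/5 - 10 = 86/5

17.2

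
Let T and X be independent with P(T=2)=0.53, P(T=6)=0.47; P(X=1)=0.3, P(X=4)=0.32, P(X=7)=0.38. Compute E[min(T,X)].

E[min(T,X)] = Σ_t Σ_x min(t,x) · P(T=t)P(X=x)
 = 1·0.159 + 2·0.1696 + 2·0.2014 + 1·0.141 + 4·0.1504 + 6·0.1786
 = 0.159 + 0.3392 + 0.4028 + 0.141 + 0.6016 + 1.0716
 = 2.7152

2.7152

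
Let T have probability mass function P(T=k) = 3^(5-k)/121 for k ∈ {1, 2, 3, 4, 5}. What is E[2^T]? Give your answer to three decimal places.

3.488

E[2^T] = Σ 2^t·P(T=t)
 = 2·81/121 + 4·27/121 + 8·9/121 + 16·3/121 + 32·1/121
 = 162/121 + 108/121 + 72/121 + 48/121 + 32/121
 = 422/121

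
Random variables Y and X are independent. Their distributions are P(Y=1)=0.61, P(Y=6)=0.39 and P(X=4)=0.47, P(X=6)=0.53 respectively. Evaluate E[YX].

14.927

E[YX] = Σ_y Σ_x yx · P(Y=y)P(X=x)
 = 4·0.2867 + 6·0.3233 + 24·0.1833 + 36·0.2067
 = 1.1468 + 1.9398 + 4.3992 + 7.4412
 = 14.927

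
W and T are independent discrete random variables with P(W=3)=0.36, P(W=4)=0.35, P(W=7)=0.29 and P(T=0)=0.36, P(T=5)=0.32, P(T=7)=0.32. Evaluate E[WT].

E[WT] = Σ_w Σ_t wt · P(W=w)P(T=t)
 = 0·0.1296 + 15·0.1152 + 21·0.1152 + 0·0.126 + 20·0.112 + 28·0.112 + 0·0.1044 + 35·0.0928 + 49·0.0928
 = 0 + 1.728 + 2.4192 + 0 + 2.24 + 3.136 + 0 + 3.248 + 4.5472
 = 17.3184

17.3184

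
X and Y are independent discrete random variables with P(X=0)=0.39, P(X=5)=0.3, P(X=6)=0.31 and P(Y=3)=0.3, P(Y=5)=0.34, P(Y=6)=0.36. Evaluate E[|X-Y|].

E[|X-Y|] = Σ_x Σ_y |x-y| · P(X=x)P(Y=y)
 = 3·0.117 + 5·0.1326 + 6·0.1404 + 2·0.09 + 0·0.102 + 1·0.108 + 3·0.093 + 1·0.1054 + 0·0.1116
 = 0.351 + 0.663 + 0.8424 + 0.18 + 0 + 0.108 + 0.279 + 0.1054 + 0
 = 2.5288

2.5288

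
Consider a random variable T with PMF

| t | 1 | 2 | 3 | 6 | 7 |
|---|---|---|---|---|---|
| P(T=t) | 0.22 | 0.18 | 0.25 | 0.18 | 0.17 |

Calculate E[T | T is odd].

3.375

P(T is odd) = 0.22 + 0.25 + 0.17 = 0.64.
E[T | T is odd] = [1·0.22 + 3·0.25 + 7·0.17] / 0.64
 = 2.16 / 0.64
 = 27/8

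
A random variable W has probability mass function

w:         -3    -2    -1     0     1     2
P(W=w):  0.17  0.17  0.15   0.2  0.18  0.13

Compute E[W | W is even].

P(W is even) = 0.17 + 0.2 + 0.13 = 0.5.
E[W | W is even] = [(-2)·0.17 + 0·0.2 + 2·0.13] / 0.5
 = -0.08 / 0.5
 = -4/25

-0.16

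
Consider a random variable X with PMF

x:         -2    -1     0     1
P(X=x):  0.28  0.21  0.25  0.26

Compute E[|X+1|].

E[|X+1|] = Σ |x+1|·P(X=x)
 = 1·0.28 + 0·0.21 + 1·0.25 + 2·0.26
 = 0.28 + 0 + 0.25 + 0.52
 = 1.05

1.05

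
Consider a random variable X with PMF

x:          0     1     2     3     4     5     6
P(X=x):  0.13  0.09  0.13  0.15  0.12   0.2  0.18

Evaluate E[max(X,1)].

3.49

E[max(X,1)] = Σ max(x,1)·P(X=x)
 = 1·0.13 + 1·0.09 + 2·0.13 + 3·0.15 + 4·0.12 + 5·0.2 + 6·0.18
 = 0.13 + 0.09 + 0.26 + 0.45 + 0.48 + 1 + 1.08
 = 3.49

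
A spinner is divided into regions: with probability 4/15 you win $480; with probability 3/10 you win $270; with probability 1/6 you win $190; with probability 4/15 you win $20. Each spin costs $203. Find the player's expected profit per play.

E[payout] = 480·4/15 + 270·3/10 + 190·1/6 + 20·4/15
 = 128 + 81 + 95/3 + 16/3
 = 246
Net = 246 - 203 = 43

43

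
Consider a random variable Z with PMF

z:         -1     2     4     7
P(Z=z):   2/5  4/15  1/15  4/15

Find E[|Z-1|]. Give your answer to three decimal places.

E[|Z-1|] = Σ |z-1|·P(Z=z)
 = 2·2/5 + 1·4/15 + 3·1/15 + 6·4/15
 = 4/5 + 4/15 + 1/5 + 8/5
 = 43/15

2.867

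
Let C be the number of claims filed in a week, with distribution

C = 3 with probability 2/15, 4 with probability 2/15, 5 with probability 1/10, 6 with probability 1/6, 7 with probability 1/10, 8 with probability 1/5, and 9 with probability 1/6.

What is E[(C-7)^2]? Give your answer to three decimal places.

E[(C-7)^2] = Σ (c-7)^2·P(C=c)
 = 16·2/15 + 9·2/15 + 4·1/10 + 1·1/6 + 0·1/10 + 1·1/5 + 4·1/6
 = 32/15 + 6/5 + 2/5 + 1/6 + 0 + 1/5 + 2/3
 = 143/30

4.767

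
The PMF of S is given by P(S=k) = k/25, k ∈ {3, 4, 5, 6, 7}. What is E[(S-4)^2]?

E[(S-4)^2] = Σ (s-4)^2·P(S=s)
 = 1·3/25 + 0·4/25 + 1·1/5 + 4·6/25 + 9·7/25
 = 3/25 + 0 + 1/5 + 24/25 + 63/25
 = 19/5

3.8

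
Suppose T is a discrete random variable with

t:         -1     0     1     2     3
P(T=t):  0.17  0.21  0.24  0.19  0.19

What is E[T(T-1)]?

E[T(T-1)] = Σ t(t-1)·P(T=t)
 = 2·0.17 + 0·0.21 + 0·0.24 + 2·0.19 + 6·0.19
 = 0.34 + 0 + 0 + 0.38 + 1.14
 = 1.86

1.86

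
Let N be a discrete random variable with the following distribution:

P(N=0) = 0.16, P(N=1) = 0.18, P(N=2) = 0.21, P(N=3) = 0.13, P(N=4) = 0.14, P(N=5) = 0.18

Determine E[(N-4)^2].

5.33

E[(N-4)^2] = Σ (n-4)^2·P(N=n)
 = 16·0.16 + 9·0.18 + 4·0.21 + 1·0.13 + 0·0.14 + 1·0.18
 = 2.56 + 1.62 + 0.84 + 0.13 + 0 + 0.18
 = 5.33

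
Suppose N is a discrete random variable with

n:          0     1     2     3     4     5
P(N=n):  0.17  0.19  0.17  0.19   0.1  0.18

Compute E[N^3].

35.58

E[N^3] = Σ n^3·P(N=n)
 = 0·0.17 + 1·0.19 + 8·0.17 + 27·0.19 + 64·0.1 + 125·0.18
 = 0 + 0.19 + 1.36 + 5.13 + 6.4 + 22.5
 = 35.58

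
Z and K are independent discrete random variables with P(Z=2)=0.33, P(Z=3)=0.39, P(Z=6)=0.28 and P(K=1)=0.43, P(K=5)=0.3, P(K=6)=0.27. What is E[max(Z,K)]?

E[max(Z,K)] = Σ_z Σ_k max(z,k) · P(Z=z)P(K=k)
 = 2·0.1419 + 5·0.099 + 6·0.0891 + 3·0.1677 + 5·0.117 + 6·0.1053 + 6·0.1204 + 6·0.084 + 6·0.0756
 = 0.2838 + 0.495 + 0.5346 + 0.5031 + 0.585 + 0.6318 + 0.7224 + 0.504 + 0.4536
 = 4.7133

4.7133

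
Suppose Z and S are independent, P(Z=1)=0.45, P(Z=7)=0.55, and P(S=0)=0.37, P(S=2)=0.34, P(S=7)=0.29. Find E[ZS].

E[ZS] = Σ_z Σ_s zs · P(Z=z)P(S=s)
 = 0·0.1665 + 2·0.153 + 7·0.1305 + 0·0.2035 + 14·0.187 + 49·0.1595
 = 0 + 0.306 + 0.9135 + 0 + 2.618 + 7.8155
 = 11.653

11.653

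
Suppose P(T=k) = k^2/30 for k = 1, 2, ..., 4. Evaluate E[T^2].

E[T^2] = Σ t^2·P(T=t)
 = 1·1/30 + 4·2/15 + 9·3/10 + 16·8/15
 = 1/30 + 8/15 + 27/10 + 128/15
 = 59/5

11.8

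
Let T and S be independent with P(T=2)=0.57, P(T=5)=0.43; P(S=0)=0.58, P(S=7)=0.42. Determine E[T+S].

6.23

E[T+S] = Σ_t Σ_s (t+s) · P(T=t)P(S=s)
 = 2·0.3306 + 9·0.2394 + 5·0.2494 + 12·0.1806
 = 0.6612 + 2.1546 + 1.247 + 2.1672
 = 6.23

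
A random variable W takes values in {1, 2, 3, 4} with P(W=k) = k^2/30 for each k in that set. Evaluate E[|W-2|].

1.4

E[|W-2|] = Σ |w-2|·P(W=w)
 = 1·1/30 + 0·2/15 + 1·3/10 + 2·8/15
 = 1/30 + 0 + 3/10 + 16/15
 = 7/5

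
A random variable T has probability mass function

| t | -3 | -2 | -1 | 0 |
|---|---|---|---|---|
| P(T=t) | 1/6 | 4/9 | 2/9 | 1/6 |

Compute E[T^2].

3.5

E[T^2] = Σ t^2·P(T=t)
 = 9·1/6 + 4·4/9 + 1·2/9 + 0·1/6
 = 3/2 + 16/9 + 2/9 + 0
 = 7/2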